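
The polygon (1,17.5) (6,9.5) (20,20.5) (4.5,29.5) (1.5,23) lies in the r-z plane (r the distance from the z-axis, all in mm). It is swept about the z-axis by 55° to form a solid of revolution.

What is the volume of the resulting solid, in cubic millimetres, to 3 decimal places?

Volume = 1623.563 mm³

Profile (r,z), 5 vertices: (1,17.5) (6,9.5) (20,20.5) (4.5,29.5) (1.5,23)
edge 0: (1,17.5)→(6,9.5)  cross = 1·9.5 − 6·17.5 = -95.5000; (r_i+r_j)·cross = 7·-95.5000 = -668.5000
edge 1: (6,9.5)→(20,20.5)  cross = 6·20.5 − 20·9.5 = -67.0000; (r_i+r_j)·cross = 26·-67.0000 = -1742.0000
edge 2: (20,20.5)→(4.5,29.5)  cross = 20·29.5 − 4.5·20.5 = 497.7500; (r_i+r_j)·cross = 24.5·497.7500 = 12194.8750
edge 3: (4.5,29.5)→(1.5,23)  cross = 4.5·23 − 1.5·29.5 = 59.2500; (r_i+r_j)·cross = 6·59.2500 = 355.5000
edge 4: (1.5,23)→(1,17.5)  cross = 1.5·17.5 − 1·23 = 3.2500; (r_i+r_j)·cross = 2.5·3.2500 = 8.1250
Σcross = 397.7500 → A = |Σcross|/2 = 198.8750 mm²
Σ(r_i+r_j)·cross = 10148.0000 → first moment M = |Σ|/6 = 1691.3333
R_c = M/A = 1691.3333/198.8750 = 8.5045 mm
θ = 55° = 0.959931 rad
V = θ·R_c·A = 0.959931·8.5045·198.8750 = 1623.563 mm³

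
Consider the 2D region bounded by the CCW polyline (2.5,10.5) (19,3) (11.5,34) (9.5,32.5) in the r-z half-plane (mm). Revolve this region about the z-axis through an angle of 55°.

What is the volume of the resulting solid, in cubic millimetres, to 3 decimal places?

Volume = 2529.498 mm³

Profile (r,z), 4 vertices: (2.5,10.5) (19,3) (11.5,34) (9.5,32.5)
edge 0: (2.5,10.5)→(19,3)  cross = 2.5·3 − 19·10.5 = -192.0000; (r_i+r_j)·cross = 21.5·-192.0000 = -4128.0000
edge 1: (19,3)→(11.5,34)  cross = 19·34 − 11.5·3 = 611.5000; (r_i+r_j)·cross = 30.5·611.5000 = 18650.7500
edge 2: (11.5,34)→(9.5,32.5)  cross = 11.5·32.5 − 9.5·34 = 50.7500; (r_i+r_j)·cross = 21·50.7500 = 1065.7500
edge 3: (9.5,32.5)→(2.5,10.5)  cross = 9.5·10.5 − 2.5·32.5 = 18.5000; (r_i+r_j)·cross = 12·18.5000 = 222.0000
Σcross = 488.7500 → A = |Σcross|/2 = 244.3750 mm²
Σ(r_i+r_j)·cross = 15810.5000 → first moment M = |Σ|/6 = 2635.0833
R_c = M/A = 2635.0833/244.3750 = 10.7829 mm
θ = 55° = 0.959931 rad
V = θ·R_c·A = 0.959931·10.7829·244.3750 = 2529.498 mm³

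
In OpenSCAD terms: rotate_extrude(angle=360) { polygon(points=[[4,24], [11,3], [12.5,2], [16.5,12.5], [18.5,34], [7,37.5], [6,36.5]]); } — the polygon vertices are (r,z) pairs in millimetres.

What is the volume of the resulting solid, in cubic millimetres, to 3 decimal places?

Volume = 24053.473 mm³

Profile (r,z), 7 vertices: (4,24) (11,3) (12.5,2) (16.5,12.5) (18.5,34) (7,37.5) (6,36.5)
edge 0: (4,24)→(11,3)  cross = 4·3 − 11·24 = -252.0000; (r_i+r_j)·cross = 15·-252.0000 = -3780.0000
edge 1: (11,3)→(12.5,2)  cross = 11·2 − 12.5·3 = -15.5000; (r_i+r_j)·cross = 23.5·-15.5000 = -364.2500
edge 2: (12.5,2)→(16.5,12.5)  cross = 12.5·12.5 − 16.5·2 = 123.2500; (r_i+r_j)·cross = 29·123.2500 = 3574.2500
edge 3: (16.5,12.5)→(18.5,34)  cross = 16.5·34 − 18.5·12.5 = 329.7500; (r_i+r_j)·cross = 35·329.7500 = 11541.2500
edge 4: (18.5,34)→(7,37.5)  cross = 18.5·37.5 − 7·34 = 455.7500; (r_i+r_j)·cross = 25.5·455.7500 = 11621.6250
edge 5: (7,37.5)→(6,36.5)  cross = 7·36.5 − 6·37.5 = 30.5000; (r_i+r_j)·cross = 13·30.5000 = 396.5000
edge 6: (6,36.5)→(4,24)  cross = 6·24 − 4·36.5 = -2.0000; (r_i+r_j)·cross = 10·-2.0000 = -20.0000
Σcross = 669.7500 → A = |Σcross|/2 = 334.8750 mm²
Σ(r_i+r_j)·cross = 22969.3750 → first moment M = |Σ|/6 = 3828.2292
R_c = M/A = 3828.2292/334.8750 = 11.4318 mm
θ = 360° = 6.283185 rad
V = θ·R_c·A = 6.283185·11.4318·334.8750 = 24053.473 mm³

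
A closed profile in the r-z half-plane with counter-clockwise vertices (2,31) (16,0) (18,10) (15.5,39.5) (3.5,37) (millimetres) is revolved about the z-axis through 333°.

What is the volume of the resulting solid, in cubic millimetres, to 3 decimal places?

Profile (r,z), 5 vertices: (2,31) (16,0) (18,10) (15.5,39.5) (3.5,37)
edge 0: (2,31)→(16,0)  cross = 2·0 − 16·31 = -496.0000; (r_i+r_j)·cross = 18·-496.0000 = -8928.0000
edge 1: (16,0)→(18,10)  cross = 16·10 − 18·0 = 160.0000; (r_i+r_j)·cross = 34·160.0000 = 5440.0000
edge 2: (18,10)→(15.5,39.5)  cross = 18·39.5 − 15.5·10 = 556.0000; (r_i+r_j)·cross = 33.5·556.0000 = 18626.0000
edge 3: (15.5,39.5)→(3.5,37)  cross = 15.5·37 − 3.5·39.5 = 435.2500; (r_i+r_j)·cross = 19·435.2500 = 8269.7500
edge 4: (3.5,37)→(2,31)  cross = 3.5·31 − 2·37 = 34.5000; (r_i+r_j)·cross = 5.5·34.5000 = 189.7500
Σcross = 689.7500 → A = |Σcross|/2 = 344.8750 mm²
Σ(r_i+r_j)·cross = 23597.5000 → first moment M = |Σ|/6 = 3932.9167
R_c = M/A = 3932.9167/344.8750 = 11.4039 mm
θ = 333° = 5.811946 rad
V = θ·R_c·A = 5.811946·11.4039·344.8750 = 22857.901 mm³

Volume = 22857.901 mm³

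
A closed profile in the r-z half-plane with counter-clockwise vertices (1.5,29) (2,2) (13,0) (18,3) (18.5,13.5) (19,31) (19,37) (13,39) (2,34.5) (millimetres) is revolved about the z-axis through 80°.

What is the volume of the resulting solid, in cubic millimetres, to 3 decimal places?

Volume = 8747.387 mm³

Profile (r,z), 9 vertices: (1.5,29) (2,2) (13,0) (18,3) (18.5,13.5) (19,31) (19,37) (13,39) (2,34.5)
edge 0: (1.5,29)→(2,2)  cross = 1.5·2 − 2·29 = -55.0000; (r_i+r_j)·cross = 3.5·-55.0000 = -192.5000
edge 1: (2,2)→(13,0)  cross = 2·0 − 13·2 = -26.0000; (r_i+r_j)·cross = 15·-26.0000 = -390.0000
edge 2: (13,0)→(18,3)  cross = 13·3 − 18·0 = 39.0000; (r_i+r_j)·cross = 31·39.0000 = 1209.0000
edge 3: (18,3)→(18.5,13.5)  cross = 18·13.5 − 18.5·3 = 187.5000; (r_i+r_j)·cross = 36.5·187.5000 = 6843.7500
edge 4: (18.5,13.5)→(19,31)  cross = 18.5·31 − 19·13.5 = 317.0000; (r_i+r_j)·cross = 37.5·317.0000 = 11887.5000
edge 5: (19,31)→(19,37)  cross = 19·37 − 19·31 = 114.0000; (r_i+r_j)·cross = 38·114.0000 = 4332.0000
edge 6: (19,37)→(13,39)  cross = 19·39 − 13·37 = 260.0000; (r_i+r_j)·cross = 32·260.0000 = 8320.0000
edge 7: (13,39)→(2,34.5)  cross = 13·34.5 − 2·39 = 370.5000; (r_i+r_j)·cross = 15·370.5000 = 5557.5000
edge 8: (2,34.5)→(1.5,29)  cross = 2·29 − 1.5·34.5 = 6.2500; (r_i+r_j)·cross = 3.5·6.2500 = 21.8750
Σcross = 1213.2500 → A = |Σcross|/2 = 606.6250 mm²
Σ(r_i+r_j)·cross = 37589.1250 → first moment M = |Σ|/6 = 6264.8542
R_c = M/A = 6264.8542/606.6250 = 10.3274 mm
θ = 80° = 1.396263 rad
V = θ·R_c·A = 1.396263·10.3274·606.6250 = 8747.387 mm³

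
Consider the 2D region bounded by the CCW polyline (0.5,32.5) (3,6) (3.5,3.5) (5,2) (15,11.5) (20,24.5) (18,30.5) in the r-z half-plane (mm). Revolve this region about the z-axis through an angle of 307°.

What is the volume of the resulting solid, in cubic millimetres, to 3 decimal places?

Profile (r,z), 7 vertices: (0.5,32.5) (3,6) (3.5,3.5) (5,2) (15,11.5) (20,24.5) (18,30.5)
edge 0: (0.5,32.5)→(3,6)  cross = 0.5·6 − 3·32.5 = -94.5000; (r_i+r_j)·cross = 3.5·-94.5000 = -330.7500
edge 1: (3,6)→(3.5,3.5)  cross = 3·3.5 − 3.5·6 = -10.5000; (r_i+r_j)·cross = 6.5·-10.5000 = -68.2500
edge 2: (3.5,3.5)→(5,2)  cross = 3.5·2 − 5·3.5 = -10.5000; (r_i+r_j)·cross = 8.5·-10.5000 = -89.2500
edge 3: (5,2)→(15,11.5)  cross = 5·11.5 − 15·2 = 27.5000; (r_i+r_j)·cross = 20·27.5000 = 550.0000
edge 4: (15,11.5)→(20,24.5)  cross = 15·24.5 − 20·11.5 = 137.5000; (r_i+r_j)·cross = 35·137.5000 = 4812.5000
edge 5: (20,24.5)→(18,30.5)  cross = 20·30.5 − 18·24.5 = 169.0000; (r_i+r_j)·cross = 38·169.0000 = 6422.0000
edge 6: (18,30.5)→(0.5,32.5)  cross = 18·32.5 − 0.5·30.5 = 569.7500; (r_i+r_j)·cross = 18.5·569.7500 = 10540.3750
Σcross = 788.2500 → A = |Σcross|/2 = 394.1250 mm²
Σ(r_i+r_j)·cross = 21836.6250 → first moment M = |Σ|/6 = 3639.4375
R_c = M/A = 3639.4375/394.1250 = 9.2342 mm
θ = 307° = 5.358161 rad
V = θ·R_c·A = 5.358161·9.2342·394.1250 = 19500.691 mm³

Volume = 19500.691 mm³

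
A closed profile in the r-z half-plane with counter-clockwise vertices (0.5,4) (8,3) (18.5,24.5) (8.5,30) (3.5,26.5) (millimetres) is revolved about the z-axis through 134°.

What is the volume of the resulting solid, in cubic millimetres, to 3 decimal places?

Volume = 5563.183 mm³

Profile (r,z), 5 vertices: (0.5,4) (8,3) (18.5,24.5) (8.5,30) (3.5,26.5)
edge 0: (0.5,4)→(8,3)  cross = 0.5·3 − 8·4 = -30.5000; (r_i+r_j)·cross = 8.5·-30.5000 = -259.2500
edge 1: (8,3)→(18.5,24.5)  cross = 8·24.5 − 18.5·3 = 140.5000; (r_i+r_j)·cross = 26.5·140.5000 = 3723.2500
edge 2: (18.5,24.5)→(8.5,30)  cross = 18.5·30 − 8.5·24.5 = 346.7500; (r_i+r_j)·cross = 27·346.7500 = 9362.2500
edge 3: (8.5,30)→(3.5,26.5)  cross = 8.5·26.5 − 3.5·30 = 120.2500; (r_i+r_j)·cross = 12·120.2500 = 1443.0000
edge 4: (3.5,26.5)→(0.5,4)  cross = 3.5·4 − 0.5·26.5 = 0.7500; (r_i+r_j)·cross = 4·0.7500 = 3.0000
Σcross = 577.7500 → A = |Σcross|/2 = 288.8750 mm²
Σ(r_i+r_j)·cross = 14272.2500 → first moment M = |Σ|/6 = 2378.7083
R_c = M/A = 2378.7083/288.8750 = 8.2344 mm
θ = 134° = 2.338741 rad
V = θ·R_c·A = 2.338741·8.2344·288.8750 = 5563.183 mm³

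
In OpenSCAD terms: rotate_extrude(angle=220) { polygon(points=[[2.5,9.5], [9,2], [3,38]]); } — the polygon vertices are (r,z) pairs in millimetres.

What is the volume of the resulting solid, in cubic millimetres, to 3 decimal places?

Profile (r,z), 3 vertices: (2.5,9.5) (9,2) (3,38)
edge 0: (2.5,9.5)→(9,2)  cross = 2.5·2 − 9·9.5 = -80.5000; (r_i+r_j)·cross = 11.5·-80.5000 = -925.7500
edge 1: (9,2)→(3,38)  cross = 9·38 − 3·2 = 336.0000; (r_i+r_j)·cross = 12·336.0000 = 4032.0000
edge 2: (3,38)→(2.5,9.5)  cross = 3·9.5 − 2.5·38 = -66.5000; (r_i+r_j)·cross = 5.5·-66.5000 = -365.7500
Σcross = 189.0000 → A = |Σcross|/2 = 94.5000 mm²
Σ(r_i+r_j)·cross = 2740.5000 → first moment M = |Σ|/6 = 456.7500
R_c = M/A = 456.7500/94.5000 = 4.8333 mm
θ = 220° = 3.839724 rad
V = θ·R_c·A = 3.839724·4.8333·94.5000 = 1753.794 mm³

Volume = 1753.794 mm³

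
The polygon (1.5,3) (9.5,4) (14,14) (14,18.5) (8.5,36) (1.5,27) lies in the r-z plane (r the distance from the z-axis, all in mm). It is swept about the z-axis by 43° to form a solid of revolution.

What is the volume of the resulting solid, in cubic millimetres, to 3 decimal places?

Profile (r,z), 6 vertices: (1.5,3) (9.5,4) (14,14) (14,18.5) (8.5,36) (1.5,27)
edge 0: (1.5,3)→(9.5,4)  cross = 1.5·4 − 9.5·3 = -22.5000; (r_i+r_j)·cross = 11·-22.5000 = -247.5000
edge 1: (9.5,4)→(14,14)  cross = 9.5·14 − 14·4 = 77.0000; (r_i+r_j)·cross = 23.5·77.0000 = 1809.5000
edge 2: (14,14)→(14,18.5)  cross = 14·18.5 − 14·14 = 63.0000; (r_i+r_j)·cross = 28·63.0000 = 1764.0000
edge 3: (14,18.5)→(8.5,36)  cross = 14·36 − 8.5·18.5 = 346.7500; (r_i+r_j)·cross = 22.5·346.7500 = 7801.8750
edge 4: (8.5,36)→(1.5,27)  cross = 8.5·27 − 1.5·36 = 175.5000; (r_i+r_j)·cross = 10·175.5000 = 1755.0000
edge 5: (1.5,27)→(1.5,3)  cross = 1.5·3 − 1.5·27 = -36.0000; (r_i+r_j)·cross = 3·-36.0000 = -108.0000
Σcross = 603.7500 → A = |Σcross|/2 = 301.8750 mm²
Σ(r_i+r_j)·cross = 12774.8750 → first moment M = |Σ|/6 = 2129.1458
R_c = M/A = 2129.1458/301.8750 = 7.0531 mm
θ = 43° = 0.750492 rad
V = θ·R_c·A = 0.750492·7.0531·301.8750 = 1597.906 mm³

Volume = 1597.906 mm³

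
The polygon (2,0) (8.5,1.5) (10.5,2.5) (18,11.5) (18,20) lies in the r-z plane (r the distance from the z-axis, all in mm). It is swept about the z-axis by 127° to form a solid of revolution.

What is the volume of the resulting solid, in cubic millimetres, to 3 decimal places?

Volume = 2587.058 mm³

Profile (r,z), 5 vertices: (2,0) (8.5,1.5) (10.5,2.5) (18,11.5) (18,20)
edge 0: (2,0)→(8.5,1.5)  cross = 2·1.5 − 8.5·0 = 3.0000; (r_i+r_j)·cross = 10.5·3.0000 = 31.5000
edge 1: (8.5,1.5)→(10.5,2.5)  cross = 8.5·2.5 − 10.5·1.5 = 5.5000; (r_i+r_j)·cross = 19·5.5000 = 104.5000
edge 2: (10.5,2.5)→(18,11.5)  cross = 10.5·11.5 − 18·2.5 = 75.7500; (r_i+r_j)·cross = 28.5·75.7500 = 2158.8750
edge 3: (18,11.5)→(18,20)  cross = 18·20 − 18·11.5 = 153.0000; (r_i+r_j)·cross = 36·153.0000 = 5508.0000
edge 4: (18,20)→(2,0)  cross = 18·0 − 2·20 = -40.0000; (r_i+r_j)·cross = 20·-40.0000 = -800.0000
Σcross = 197.2500 → A = |Σcross|/2 = 98.6250 mm²
Σ(r_i+r_j)·cross = 7002.8750 → first moment M = |Σ|/6 = 1167.1458
R_c = M/A = 1167.1458/98.6250 = 11.8342 mm
θ = 127° = 2.216568 rad
V = θ·R_c·A = 2.216568·11.8342·98.6250 = 2587.058 mm³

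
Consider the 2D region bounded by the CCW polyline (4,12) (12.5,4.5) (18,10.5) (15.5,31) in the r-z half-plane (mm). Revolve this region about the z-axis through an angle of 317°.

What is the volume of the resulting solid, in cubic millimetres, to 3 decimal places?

Volume = 12729.345 mm³

Profile (r,z), 4 vertices: (4,12) (12.5,4.5) (18,10.5) (15.5,31)
edge 0: (4,12)→(12.5,4.5)  cross = 4·4.5 − 12.5·12 = -132.0000; (r_i+r_j)·cross = 16.5·-132.0000 = -2178.0000
edge 1: (12.5,4.5)→(18,10.5)  cross = 12.5·10.5 − 18·4.5 = 50.2500; (r_i+r_j)·cross = 30.5·50.2500 = 1532.6250
edge 2: (18,10.5)→(15.5,31)  cross = 18·31 − 15.5·10.5 = 395.2500; (r_i+r_j)·cross = 33.5·395.2500 = 13240.8750
edge 3: (15.5,31)→(4,12)  cross = 15.5·12 − 4·31 = 62.0000; (r_i+r_j)·cross = 19.5·62.0000 = 1209.0000
Σcross = 375.5000 → A = |Σcross|/2 = 187.7500 mm²
Σ(r_i+r_j)·cross = 13804.5000 → first moment M = |Σ|/6 = 2300.7500
R_c = M/A = 2300.7500/187.7500 = 12.2543 mm
θ = 317° = 5.532694 rad
V = θ·R_c·A = 5.532694·12.2543·187.7500 = 12729.345 mm³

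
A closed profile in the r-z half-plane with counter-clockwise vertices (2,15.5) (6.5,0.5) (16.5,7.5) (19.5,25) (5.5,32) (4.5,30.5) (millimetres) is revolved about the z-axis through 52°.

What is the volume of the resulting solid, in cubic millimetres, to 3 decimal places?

Volume = 3346.744 mm³

Profile (r,z), 6 vertices: (2,15.5) (6.5,0.5) (16.5,7.5) (19.5,25) (5.5,32) (4.5,30.5)
edge 0: (2,15.5)→(6.5,0.5)  cross = 2·0.5 − 6.5·15.5 = -99.7500; (r_i+r_j)·cross = 8.5·-99.7500 = -847.8750
edge 1: (6.5,0.5)→(16.5,7.5)  cross = 6.5·7.5 − 16.5·0.5 = 40.5000; (r_i+r_j)·cross = 23·40.5000 = 931.5000
edge 2: (16.5,7.5)→(19.5,25)  cross = 16.5·25 − 19.5·7.5 = 266.2500; (r_i+r_j)·cross = 36·266.2500 = 9585.0000
edge 3: (19.5,25)→(5.5,32)  cross = 19.5·32 − 5.5·25 = 486.5000; (r_i+r_j)·cross = 25·486.5000 = 12162.5000
edge 4: (5.5,32)→(4.5,30.5)  cross = 5.5·30.5 − 4.5·32 = 23.7500; (r_i+r_j)·cross = 10·23.7500 = 237.5000
edge 5: (4.5,30.5)→(2,15.5)  cross = 4.5·15.5 − 2·30.5 = 8.7500; (r_i+r_j)·cross = 6.5·8.7500 = 56.8750
Σcross = 726.0000 → A = |Σcross|/2 = 363.0000 mm²
Σ(r_i+r_j)·cross = 22125.5000 → first moment M = |Σ|/6 = 3687.5833
R_c = M/A = 3687.5833/363.0000 = 10.1586 mm
θ = 52° = 0.907571 rad
V = θ·R_c·A = 0.907571·10.1586·363.0000 = 3346.744 mm³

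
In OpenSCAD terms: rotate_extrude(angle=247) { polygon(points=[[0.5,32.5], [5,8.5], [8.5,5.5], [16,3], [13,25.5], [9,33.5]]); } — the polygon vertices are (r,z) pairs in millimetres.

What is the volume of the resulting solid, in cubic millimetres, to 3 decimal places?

Volume = 10667.389 mm³

Profile (r,z), 6 vertices: (0.5,32.5) (5,8.5) (8.5,5.5) (16,3) (13,25.5) (9,33.5)
edge 0: (0.5,32.5)→(5,8.5)  cross = 0.5·8.5 − 5·32.5 = -158.2500; (r_i+r_j)·cross = 5.5·-158.2500 = -870.3750
edge 1: (5,8.5)→(8.5,5.5)  cross = 5·5.5 − 8.5·8.5 = -44.7500; (r_i+r_j)·cross = 13.5·-44.7500 = -604.1250
edge 2: (8.5,5.5)→(16,3)  cross = 8.5·3 − 16·5.5 = -62.5000; (r_i+r_j)·cross = 24.5·-62.5000 = -1531.2500
edge 3: (16,3)→(13,25.5)  cross = 16·25.5 − 13·3 = 369.0000; (r_i+r_j)·cross = 29·369.0000 = 10701.0000
edge 4: (13,25.5)→(9,33.5)  cross = 13·33.5 − 9·25.5 = 206.0000; (r_i+r_j)·cross = 22·206.0000 = 4532.0000
edge 5: (9,33.5)→(0.5,32.5)  cross = 9·32.5 − 0.5·33.5 = 275.7500; (r_i+r_j)·cross = 9.5·275.7500 = 2619.6250
Σcross = 585.2500 → A = |Σcross|/2 = 292.6250 mm²
Σ(r_i+r_j)·cross = 14846.8750 → first moment M = |Σ|/6 = 2474.4792
R_c = M/A = 2474.4792/292.6250 = 8.4561 mm
θ = 247° = 4.310963 rad
V = θ·R_c·A = 4.310963·8.4561·292.6250 = 10667.389 mm³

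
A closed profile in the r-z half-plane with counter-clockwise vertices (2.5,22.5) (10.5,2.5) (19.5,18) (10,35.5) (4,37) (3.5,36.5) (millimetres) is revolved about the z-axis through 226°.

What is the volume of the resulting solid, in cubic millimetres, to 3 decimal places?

Volume = 12865.215 mm³

Profile (r,z), 6 vertices: (2.5,22.5) (10.5,2.5) (19.5,18) (10,35.5) (4,37) (3.5,36.5)
edge 0: (2.5,22.5)→(10.5,2.5)  cross = 2.5·2.5 − 10.5·22.5 = -230.0000; (r_i+r_j)·cross = 13·-230.0000 = -2990.0000
edge 1: (10.5,2.5)→(19.5,18)  cross = 10.5·18 − 19.5·2.5 = 140.2500; (r_i+r_j)·cross = 30·140.2500 = 4207.5000
edge 2: (19.5,18)→(10,35.5)  cross = 19.5·35.5 − 10·18 = 512.2500; (r_i+r_j)·cross = 29.5·512.2500 = 15111.3750
edge 3: (10,35.5)→(4,37)  cross = 10·37 − 4·35.5 = 228.0000; (r_i+r_j)·cross = 14·228.0000 = 3192.0000
edge 4: (4,37)→(3.5,36.5)  cross = 4·36.5 − 3.5·37 = 16.5000; (r_i+r_j)·cross = 7.5·16.5000 = 123.7500
edge 5: (3.5,36.5)→(2.5,22.5)  cross = 3.5·22.5 − 2.5·36.5 = -12.5000; (r_i+r_j)·cross = 6·-12.5000 = -75.0000
Σcross = 654.5000 → A = |Σcross|/2 = 327.2500 mm²
Σ(r_i+r_j)·cross = 19569.6250 → first moment M = |Σ|/6 = 3261.6042
R_c = M/A = 3261.6042/327.2500 = 9.9667 mm
θ = 226° = 3.944444 rad
V = θ·R_c·A = 3.944444·9.9667·327.2500 = 12865.215 mm³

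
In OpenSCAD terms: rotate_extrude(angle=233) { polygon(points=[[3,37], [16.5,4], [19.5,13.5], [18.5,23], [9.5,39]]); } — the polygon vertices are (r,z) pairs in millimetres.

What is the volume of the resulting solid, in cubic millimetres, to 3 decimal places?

Profile (r,z), 5 vertices: (3,37) (16.5,4) (19.5,13.5) (18.5,23) (9.5,39)
edge 0: (3,37)→(16.5,4)  cross = 3·4 − 16.5·37 = -598.5000; (r_i+r_j)·cross = 19.5·-598.5000 = -11670.7500
edge 1: (16.5,4)→(19.5,13.5)  cross = 16.5·13.5 − 19.5·4 = 144.7500; (r_i+r_j)·cross = 36·144.7500 = 5211.0000
edge 2: (19.5,13.5)→(18.5,23)  cross = 19.5·23 − 18.5·13.5 = 198.7500; (r_i+r_j)·cross = 38·198.7500 = 7552.5000
edge 3: (18.5,23)→(9.5,39)  cross = 18.5·39 − 9.5·23 = 503.0000; (r_i+r_j)·cross = 28·503.0000 = 14084.0000
edge 4: (9.5,39)→(3,37)  cross = 9.5·37 − 3·39 = 234.5000; (r_i+r_j)·cross = 12.5·234.5000 = 2931.2500
Σcross = 482.5000 → A = |Σcross|/2 = 241.2500 mm²
Σ(r_i+r_j)·cross = 18108.0000 → first moment M = |Σ|/6 = 3018.0000
R_c = M/A = 3018.0000/241.2500 = 12.5098 mm
θ = 233° = 4.066617 rad
V = θ·R_c·A = 4.066617·12.5098·241.2500 = 12273.051 mm³

Volume = 12273.051 mm³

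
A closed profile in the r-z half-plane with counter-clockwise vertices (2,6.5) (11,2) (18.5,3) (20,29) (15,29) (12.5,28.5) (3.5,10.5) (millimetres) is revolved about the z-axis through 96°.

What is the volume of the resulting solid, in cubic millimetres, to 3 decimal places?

Profile (r,z), 7 vertices: (2,6.5) (11,2) (18.5,3) (20,29) (15,29) (12.5,28.5) (3.5,10.5)
edge 0: (2,6.5)→(11,2)  cross = 2·2 − 11·6.5 = -67.5000; (r_i+r_j)·cross = 13·-67.5000 = -877.5000
edge 1: (11,2)→(18.5,3)  cross = 11·3 − 18.5·2 = -4.0000; (r_i+r_j)·cross = 29.5·-4.0000 = -118.0000
edge 2: (18.5,3)→(20,29)  cross = 18.5·29 − 20·3 = 476.5000; (r_i+r_j)·cross = 38.5·476.5000 = 18345.2500
edge 3: (20,29)→(15,29)  cross = 20·29 − 15·29 = 145.0000; (r_i+r_j)·cross = 35·145.0000 = 5075.0000
edge 4: (15,29)→(12.5,28.5)  cross = 15·28.5 − 12.5·29 = 65.0000; (r_i+r_j)·cross = 27.5·65.0000 = 1787.5000
edge 5: (12.5,28.5)→(3.5,10.5)  cross = 12.5·10.5 − 3.5·28.5 = 31.5000; (r_i+r_j)·cross = 16·31.5000 = 504.0000
edge 6: (3.5,10.5)→(2,6.5)  cross = 3.5·6.5 − 2·10.5 = 1.7500; (r_i+r_j)·cross = 5.5·1.7500 = 9.6250
Σcross = 648.2500 → A = |Σcross|/2 = 324.1250 mm²
Σ(r_i+r_j)·cross = 24725.8750 → first moment M = |Σ|/6 = 4120.9792
R_c = M/A = 4120.9792/324.1250 = 12.7142 mm
θ = 96° = 1.675516 rad
V = θ·R_c·A = 1.675516·12.7142·324.1250 = 6904.767 mm³

Volume = 6904.767 mm³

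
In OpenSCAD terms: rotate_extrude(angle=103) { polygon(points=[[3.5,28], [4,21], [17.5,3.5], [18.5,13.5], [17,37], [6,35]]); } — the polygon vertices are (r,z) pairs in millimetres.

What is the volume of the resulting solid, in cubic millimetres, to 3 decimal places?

Profile (r,z), 6 vertices: (3.5,28) (4,21) (17.5,3.5) (18.5,13.5) (17,37) (6,35)
edge 0: (3.5,28)→(4,21)  cross = 3.5·21 − 4·28 = -38.5000; (r_i+r_j)·cross = 7.5·-38.5000 = -288.7500
edge 1: (4,21)→(17.5,3.5)  cross = 4·3.5 − 17.5·21 = -353.5000; (r_i+r_j)·cross = 21.5·-353.5000 = -7600.2500
edge 2: (17.5,3.5)→(18.5,13.5)  cross = 17.5·13.5 − 18.5·3.5 = 171.5000; (r_i+r_j)·cross = 36·171.5000 = 6174.0000
edge 3: (18.5,13.5)→(17,37)  cross = 18.5·37 − 17·13.5 = 455.0000; (r_i+r_j)·cross = 35.5·455.0000 = 16152.5000
edge 4: (17,37)→(6,35)  cross = 17·35 − 6·37 = 373.0000; (r_i+r_j)·cross = 23·373.0000 = 8579.0000
edge 5: (6,35)→(3.5,28)  cross = 6·28 − 3.5·35 = 45.5000; (r_i+r_j)·cross = 9.5·45.5000 = 432.2500
Σcross = 653.0000 → A = |Σcross|/2 = 326.5000 mm²
Σ(r_i+r_j)·cross = 23448.7500 → first moment M = |Σ|/6 = 3908.1250
R_c = M/A = 3908.1250/326.5000 = 11.9698 mm
θ = 103° = 1.797689 rad
V = θ·R_c·A = 1.797689·11.9698·326.5000 = 7025.594 mm³

Volume = 7025.594 mm³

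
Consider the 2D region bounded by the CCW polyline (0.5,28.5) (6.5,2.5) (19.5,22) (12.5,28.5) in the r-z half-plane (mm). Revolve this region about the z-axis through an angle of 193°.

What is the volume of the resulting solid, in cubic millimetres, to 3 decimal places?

Volume = 8192.437 mm³

Profile (r,z), 4 vertices: (0.5,28.5) (6.5,2.5) (19.5,22) (12.5,28.5)
edge 0: (0.5,28.5)→(6.5,2.5)  cross = 0.5·2.5 − 6.5·28.5 = -184.0000; (r_i+r_j)·cross = 7·-184.0000 = -1288.0000
edge 1: (6.5,2.5)→(19.5,22)  cross = 6.5·22 − 19.5·2.5 = 94.2500; (r_i+r_j)·cross = 26·94.2500 = 2450.5000
edge 2: (19.5,22)→(12.5,28.5)  cross = 19.5·28.5 − 12.5·22 = 280.7500; (r_i+r_j)·cross = 32·280.7500 = 8984.0000
edge 3: (12.5,28.5)→(0.5,28.5)  cross = 12.5·28.5 − 0.5·28.5 = 342.0000; (r_i+r_j)·cross = 13·342.0000 = 4446.0000
Σcross = 533.0000 → A = |Σcross|/2 = 266.5000 mm²
Σ(r_i+r_j)·cross = 14592.5000 → first moment M = |Σ|/6 = 2432.0833
R_c = M/A = 2432.0833/266.5000 = 9.1260 mm
θ = 193° = 3.368485 rad
V = θ·R_c·A = 3.368485·9.1260·266.5000 = 8192.437 mm³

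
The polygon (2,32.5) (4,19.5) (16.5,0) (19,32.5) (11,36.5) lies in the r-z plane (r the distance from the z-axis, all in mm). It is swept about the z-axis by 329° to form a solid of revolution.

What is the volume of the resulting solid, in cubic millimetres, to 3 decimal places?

Volume = 24570.110 mm³

Profile (r,z), 5 vertices: (2,32.5) (4,19.5) (16.5,0) (19,32.5) (11,36.5)
edge 0: (2,32.5)→(4,19.5)  cross = 2·19.5 − 4·32.5 = -91.0000; (r_i+r_j)·cross = 6·-91.0000 = -546.0000
edge 1: (4,19.5)→(16.5,0)  cross = 4·0 − 16.5·19.5 = -321.7500; (r_i+r_j)·cross = 20.5·-321.7500 = -6595.8750
edge 2: (16.5,0)→(19,32.5)  cross = 16.5·32.5 − 19·0 = 536.2500; (r_i+r_j)·cross = 35.5·536.2500 = 19036.8750
edge 3: (19,32.5)→(11,36.5)  cross = 19·36.5 − 11·32.5 = 336.0000; (r_i+r_j)·cross = 30·336.0000 = 10080.0000
edge 4: (11,36.5)→(2,32.5)  cross = 11·32.5 − 2·36.5 = 284.5000; (r_i+r_j)·cross = 13·284.5000 = 3698.5000
Σcross = 744.0000 → A = |Σcross|/2 = 372.0000 mm²
Σ(r_i+r_j)·cross = 25673.5000 → first moment M = |Σ|/6 = 4278.9167
R_c = M/A = 4278.9167/372.0000 = 11.5025 mm
θ = 329° = 5.742133 rad
V = θ·R_c·A = 5.742133·11.5025·372.0000 = 24570.110 mm³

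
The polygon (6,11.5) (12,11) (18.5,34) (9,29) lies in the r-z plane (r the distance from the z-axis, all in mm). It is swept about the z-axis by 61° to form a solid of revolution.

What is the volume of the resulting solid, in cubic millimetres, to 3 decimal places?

Profile (r,z), 4 vertices: (6,11.5) (12,11) (18.5,34) (9,29)
edge 0: (6,11.5)→(12,11)  cross = 6·11 − 12·11.5 = -72.0000; (r_i+r_j)·cross = 18·-72.0000 = -1296.0000
edge 1: (12,11)→(18.5,34)  cross = 12·34 − 18.5·11 = 204.5000; (r_i+r_j)·cross = 30.5·204.5000 = 6237.2500
edge 2: (18.5,34)→(9,29)  cross = 18.5·29 − 9·34 = 230.5000; (r_i+r_j)·cross = 27.5·230.5000 = 6338.7500
edge 3: (9,29)→(6,11.5)  cross = 9·11.5 − 6·29 = -70.5000; (r_i+r_j)·cross = 15·-70.5000 = -1057.5000
Σcross = 292.5000 → A = |Σcross|/2 = 146.2500 mm²
Σ(r_i+r_j)·cross = 10222.5000 → first moment M = |Σ|/6 = 1703.7500
R_c = M/A = 1703.7500/146.2500 = 11.6496 mm
θ = 61° = 1.064651 rad
V = θ·R_c·A = 1.064651·11.6496·146.2500 = 1813.899 mm³

Volume = 1813.899 mm³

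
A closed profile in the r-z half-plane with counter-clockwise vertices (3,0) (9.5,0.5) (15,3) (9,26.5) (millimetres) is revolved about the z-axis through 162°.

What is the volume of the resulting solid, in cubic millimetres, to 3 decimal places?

Volume = 3991.983 mm³

Profile (r,z), 4 vertices: (3,0) (9.5,0.5) (15,3) (9,26.5)
edge 0: (3,0)→(9.5,0.5)  cross = 3·0.5 − 9.5·0 = 1.5000; (r_i+r_j)·cross = 12.5·1.5000 = 18.7500
edge 1: (9.5,0.5)→(15,3)  cross = 9.5·3 − 15·0.5 = 21.0000; (r_i+r_j)·cross = 24.5·21.0000 = 514.5000
edge 2: (15,3)→(9,26.5)  cross = 15·26.5 − 9·3 = 370.5000; (r_i+r_j)·cross = 24·370.5000 = 8892.0000
edge 3: (9,26.5)→(3,0)  cross = 9·0 − 3·26.5 = -79.5000; (r_i+r_j)·cross = 12·-79.5000 = -954.0000
Σcross = 313.5000 → A = |Σcross|/2 = 156.7500 mm²
Σ(r_i+r_j)·cross = 8471.2500 → first moment M = |Σ|/6 = 1411.8750
R_c = M/A = 1411.8750/156.7500 = 9.0072 mm
θ = 162° = 2.827433 rad
V = θ·R_c·A = 2.827433·9.0072·156.7500 = 3991.983 mm³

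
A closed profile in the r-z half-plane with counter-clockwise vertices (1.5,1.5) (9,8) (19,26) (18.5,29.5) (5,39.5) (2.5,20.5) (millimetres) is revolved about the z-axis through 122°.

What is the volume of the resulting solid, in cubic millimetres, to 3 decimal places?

Volume = 6703.042 mm³

Profile (r,z), 6 vertices: (1.5,1.5) (9,8) (19,26) (18.5,29.5) (5,39.5) (2.5,20.5)
edge 0: (1.5,1.5)→(9,8)  cross = 1.5·8 − 9·1.5 = -1.5000; (r_i+r_j)·cross = 10.5·-1.5000 = -15.7500
edge 1: (9,8)→(19,26)  cross = 9·26 − 19·8 = 82.0000; (r_i+r_j)·cross = 28·82.0000 = 2296.0000
edge 2: (19,26)→(18.5,29.5)  cross = 19·29.5 − 18.5·26 = 79.5000; (r_i+r_j)·cross = 37.5·79.5000 = 2981.2500
edge 3: (18.5,29.5)→(5,39.5)  cross = 18.5·39.5 − 5·29.5 = 583.2500; (r_i+r_j)·cross = 23.5·583.2500 = 13706.3750
edge 4: (5,39.5)→(2.5,20.5)  cross = 5·20.5 − 2.5·39.5 = 3.7500; (r_i+r_j)·cross = 7.5·3.7500 = 28.1250
edge 5: (2.5,20.5)→(1.5,1.5)  cross = 2.5·1.5 − 1.5·20.5 = -27.0000; (r_i+r_j)·cross = 4·-27.0000 = -108.0000
Σcross = 720.0000 → A = |Σcross|/2 = 360.0000 mm²
Σ(r_i+r_j)·cross = 18888.0000 → first moment M = |Σ|/6 = 3148.0000
R_c = M/A = 3148.0000/360.0000 = 8.7444 mm
θ = 122° = 2.129302 rad
V = θ·R_c·A = 2.129302·8.7444·360.0000 = 6703.042 mm³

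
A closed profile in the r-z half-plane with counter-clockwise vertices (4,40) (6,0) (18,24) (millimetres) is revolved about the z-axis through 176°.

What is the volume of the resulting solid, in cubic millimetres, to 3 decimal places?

Volume = 7568.865 mm³

Profile (r,z), 3 vertices: (4,40) (6,0) (18,24)
edge 0: (4,40)→(6,0)  cross = 4·0 − 6·40 = -240.0000; (r_i+r_j)·cross = 10·-240.0000 = -2400.0000
edge 1: (6,0)→(18,24)  cross = 6·24 − 18·0 = 144.0000; (r_i+r_j)·cross = 24·144.0000 = 3456.0000
edge 2: (18,24)→(4,40)  cross = 18·40 − 4·24 = 624.0000; (r_i+r_j)·cross = 22·624.0000 = 13728.0000
Σcross = 528.0000 → A = |Σcross|/2 = 264.0000 mm²
Σ(r_i+r_j)·cross = 14784.0000 → first moment M = |Σ|/6 = 2464.0000
R_c = M/A = 2464.0000/264.0000 = 9.3333 mm
θ = 176° = 3.071779 rad
V = θ·R_c·A = 3.071779·9.3333·264.0000 = 7568.865 mm³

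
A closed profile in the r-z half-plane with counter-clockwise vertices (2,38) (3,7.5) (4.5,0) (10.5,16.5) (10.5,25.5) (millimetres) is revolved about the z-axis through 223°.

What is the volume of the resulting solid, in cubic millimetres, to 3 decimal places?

Volume = 4346.242 mm³

Profile (r,z), 5 vertices: (2,38) (3,7.5) (4.5,0) (10.5,16.5) (10.5,25.5)
edge 0: (2,38)→(3,7.5)  cross = 2·7.5 − 3·38 = -99.0000; (r_i+r_j)·cross = 5·-99.0000 = -495.0000
edge 1: (3,7.5)→(4.5,0)  cross = 3·0 − 4.5·7.5 = -33.7500; (r_i+r_j)·cross = 7.5·-33.7500 = -253.1250
edge 2: (4.5,0)→(10.5,16.5)  cross = 4.5·16.5 − 10.5·0 = 74.2500; (r_i+r_j)·cross = 15·74.2500 = 1113.7500
edge 3: (10.5,16.5)→(10.5,25.5)  cross = 10.5·25.5 − 10.5·16.5 = 94.5000; (r_i+r_j)·cross = 21·94.5000 = 1984.5000
edge 4: (10.5,25.5)→(2,38)  cross = 10.5·38 − 2·25.5 = 348.0000; (r_i+r_j)·cross = 12.5·348.0000 = 4350.0000
Σcross = 384.0000 → A = |Σcross|/2 = 192.0000 mm²
Σ(r_i+r_j)·cross = 6700.1250 → first moment M = |Σ|/6 = 1116.6875
R_c = M/A = 1116.6875/192.0000 = 5.8161 mm
θ = 223° = 3.892084 rad
V = θ·R_c·A = 3.892084·5.8161·192.0000 = 4346.242 mm³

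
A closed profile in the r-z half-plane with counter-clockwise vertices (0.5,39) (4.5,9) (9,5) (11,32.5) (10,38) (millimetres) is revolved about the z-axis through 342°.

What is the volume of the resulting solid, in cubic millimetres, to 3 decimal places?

Profile (r,z), 5 vertices: (0.5,39) (4.5,9) (9,5) (11,32.5) (10,38)
edge 0: (0.5,39)→(4.5,9)  cross = 0.5·9 − 4.5·39 = -171.0000; (r_i+r_j)·cross = 5·-171.0000 = -855.0000
edge 1: (4.5,9)→(9,5)  cross = 4.5·5 − 9·9 = -58.5000; (r_i+r_j)·cross = 13.5·-58.5000 = -789.7500
edge 2: (9,5)→(11,32.5)  cross = 9·32.5 − 11·5 = 237.5000; (r_i+r_j)·cross = 20·237.5000 = 4750.0000
edge 3: (11,32.5)→(10,38)  cross = 11·38 − 10·32.5 = 93.0000; (r_i+r_j)·cross = 21·93.0000 = 1953.0000
edge 4: (10,38)→(0.5,39)  cross = 10·39 − 0.5·38 = 371.0000; (r_i+r_j)·cross = 10.5·371.0000 = 3895.5000
Σcross = 472.0000 → A = |Σcross|/2 = 236.0000 mm²
Σ(r_i+r_j)·cross = 8953.7500 → first moment M = |Σ|/6 = 1492.2917
R_c = M/A = 1492.2917/236.0000 = 6.3233 mm
θ = 342° = 5.969026 rad
V = θ·R_c·A = 5.969026·6.3233·236.0000 = 8907.528 mm³

Volume = 8907.528 mm³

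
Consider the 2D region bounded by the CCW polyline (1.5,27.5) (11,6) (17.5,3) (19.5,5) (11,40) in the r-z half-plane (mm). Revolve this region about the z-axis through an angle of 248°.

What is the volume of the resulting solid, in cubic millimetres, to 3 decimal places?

Profile (r,z), 5 vertices: (1.5,27.5) (11,6) (17.5,3) (19.5,5) (11,40)
edge 0: (1.5,27.5)→(11,6)  cross = 1.5·6 − 11·27.5 = -293.5000; (r_i+r_j)·cross = 12.5·-293.5000 = -3668.7500
edge 1: (11,6)→(17.5,3)  cross = 11·3 − 17.5·6 = -72.0000; (r_i+r_j)·cross = 28.5·-72.0000 = -2052.0000
edge 2: (17.5,3)→(19.5,5)  cross = 17.5·5 − 19.5·3 = 29.0000; (r_i+r_j)·cross = 37·29.0000 = 1073.0000
edge 3: (19.5,5)→(11,40)  cross = 19.5·40 − 11·5 = 725.0000; (r_i+r_j)·cross = 30.5·725.0000 = 22112.5000
edge 4: (11,40)→(1.5,27.5)  cross = 11·27.5 − 1.5·40 = 242.5000; (r_i+r_j)·cross = 12.5·242.5000 = 3031.2500
Σcross = 631.0000 → A = |Σcross|/2 = 315.5000 mm²
Σ(r_i+r_j)·cross = 20496.0000 → first moment M = |Σ|/6 = 3416.0000
R_c = M/A = 3416.0000/315.5000 = 10.8273 mm
θ = 248° = 4.328417 rad
V = θ·R_c·A = 4.328417·10.8273·315.5000 = 14785.871 mm³

Volume = 14785.871 mm³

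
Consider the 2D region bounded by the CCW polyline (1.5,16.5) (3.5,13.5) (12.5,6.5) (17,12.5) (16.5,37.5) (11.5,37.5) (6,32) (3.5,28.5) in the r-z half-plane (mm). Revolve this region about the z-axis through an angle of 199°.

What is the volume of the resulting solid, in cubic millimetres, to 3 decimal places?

Volume = 12538.850 mm³

Profile (r,z), 8 vertices: (1.5,16.5) (3.5,13.5) (12.5,6.5) (17,12.5) (16.5,37.5) (11.5,37.5) (6,32) (3.5,28.5)
edge 0: (1.5,16.5)→(3.5,13.5)  cross = 1.5·13.5 − 3.5·16.5 = -37.5000; (r_i+r_j)·cross = 5·-37.5000 = -187.5000
edge 1: (3.5,13.5)→(12.5,6.5)  cross = 3.5·6.5 − 12.5·13.5 = -146.0000; (r_i+r_j)·cross = 16·-146.0000 = -2336.0000
edge 2: (12.5,6.5)→(17,12.5)  cross = 12.5·12.5 − 17·6.5 = 45.7500; (r_i+r_j)·cross = 29.5·45.7500 = 1349.6250
edge 3: (17,12.5)→(16.5,37.5)  cross = 17·37.5 − 16.5·12.5 = 431.2500; (r_i+r_j)·cross = 33.5·431.2500 = 14446.8750
edge 4: (16.5,37.5)→(11.5,37.5)  cross = 16.5·37.5 − 11.5·37.5 = 187.5000; (r_i+r_j)·cross = 28·187.5000 = 5250.0000
edge 5: (11.5,37.5)→(6,32)  cross = 11.5·32 − 6·37.5 = 143.0000; (r_i+r_j)·cross = 17.5·143.0000 = 2502.5000
edge 6: (6,32)→(3.5,28.5)  cross = 6·28.5 − 3.5·32 = 59.0000; (r_i+r_j)·cross = 9.5·59.0000 = 560.5000
edge 7: (3.5,28.5)→(1.5,16.5)  cross = 3.5·16.5 − 1.5·28.5 = 15.0000; (r_i+r_j)·cross = 5·15.0000 = 75.0000
Σcross = 698.0000 → A = |Σcross|/2 = 349.0000 mm²
Σ(r_i+r_j)·cross = 21661.0000 → first moment M = |Σ|/6 = 3610.1667
R_c = M/A = 3610.1667/349.0000 = 10.3443 mm
θ = 199° = 3.473205 rad
V = θ·R_c·A = 3.473205·10.3443·349.0000 = 12538.850 mm³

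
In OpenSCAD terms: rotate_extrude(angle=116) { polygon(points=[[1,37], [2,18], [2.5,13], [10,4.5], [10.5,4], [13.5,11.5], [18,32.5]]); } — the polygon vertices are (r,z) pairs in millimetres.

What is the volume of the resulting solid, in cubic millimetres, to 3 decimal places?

Profile (r,z), 7 vertices: (1,37) (2,18) (2.5,13) (10,4.5) (10.5,4) (13.5,11.5) (18,32.5)
edge 0: (1,37)→(2,18)  cross = 1·18 − 2·37 = -56.0000; (r_i+r_j)·cross = 3·-56.0000 = -168.0000
edge 1: (2,18)→(2.5,13)  cross = 2·13 − 2.5·18 = -19.0000; (r_i+r_j)·cross = 4.5·-19.0000 = -85.5000
edge 2: (2.5,13)→(10,4.5)  cross = 2.5·4.5 − 10·13 = -118.7500; (r_i+r_j)·cross = 12.5·-118.7500 = -1484.3750
edge 3: (10,4.5)→(10.5,4)  cross = 10·4 − 10.5·4.5 = -7.2500; (r_i+r_j)·cross = 20.5·-7.2500 = -148.6250
edge 4: (10.5,4)→(13.5,11.5)  cross = 10.5·11.5 − 13.5·4 = 66.7500; (r_i+r_j)·cross = 24·66.7500 = 1602.0000
edge 5: (13.5,11.5)→(18,32.5)  cross = 13.5·32.5 − 18·11.5 = 231.7500; (r_i+r_j)·cross = 31.5·231.7500 = 7300.1250
edge 6: (18,32.5)→(1,37)  cross = 18·37 − 1·32.5 = 633.5000; (r_i+r_j)·cross = 19·633.5000 = 12036.5000
Σcross = 731.0000 → A = |Σcross|/2 = 365.5000 mm²
Σ(r_i+r_j)·cross = 19052.1250 → first moment M = |Σ|/6 = 3175.3542
R_c = M/A = 3175.3542/365.5000 = 8.6877 mm
θ = 116° = 2.024582 rad
V = θ·R_c·A = 2.024582·8.6877·365.5000 = 6428.765 mm³

Volume = 6428.765 mm³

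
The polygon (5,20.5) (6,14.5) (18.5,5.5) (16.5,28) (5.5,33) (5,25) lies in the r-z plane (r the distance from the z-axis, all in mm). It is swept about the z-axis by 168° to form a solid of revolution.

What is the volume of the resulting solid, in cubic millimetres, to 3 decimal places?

Profile (r,z), 6 vertices: (5,20.5) (6,14.5) (18.5,5.5) (16.5,28) (5.5,33) (5,25)
edge 0: (5,20.5)→(6,14.5)  cross = 5·14.5 − 6·20.5 = -50.5000; (r_i+r_j)·cross = 11·-50.5000 = -555.5000
edge 1: (6,14.5)→(18.5,5.5)  cross = 6·5.5 − 18.5·14.5 = -235.2500; (r_i+r_j)·cross = 24.5·-235.2500 = -5763.6250
edge 2: (18.5,5.5)→(16.5,28)  cross = 18.5·28 − 16.5·5.5 = 427.2500; (r_i+r_j)·cross = 35·427.2500 = 14953.7500
edge 3: (16.5,28)→(5.5,33)  cross = 16.5·33 − 5.5·28 = 390.5000; (r_i+r_j)·cross = 22·390.5000 = 8591.0000
edge 4: (5.5,33)→(5,25)  cross = 5.5·25 − 5·33 = -27.5000; (r_i+r_j)·cross = 10.5·-27.5000 = -288.7500
edge 5: (5,25)→(5,20.5)  cross = 5·20.5 − 5·25 = -22.5000; (r_i+r_j)·cross = 10·-22.5000 = -225.0000
Σcross = 482.0000 → A = |Σcross|/2 = 241.0000 mm²
Σ(r_i+r_j)·cross = 16711.8750 → first moment M = |Σ|/6 = 2785.3125
R_c = M/A = 2785.3125/241.0000 = 11.5573 mm
θ = 168° = 2.932153 rad
V = θ·R_c·A = 2.932153·11.5573·241.0000 = 8166.963 mm³

Volume = 8166.963 mm³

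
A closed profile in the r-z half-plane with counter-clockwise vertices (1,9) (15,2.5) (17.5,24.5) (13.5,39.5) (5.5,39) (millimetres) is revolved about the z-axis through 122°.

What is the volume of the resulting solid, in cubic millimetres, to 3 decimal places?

Profile (r,z), 5 vertices: (1,9) (15,2.5) (17.5,24.5) (13.5,39.5) (5.5,39)
edge 0: (1,9)→(15,2.5)  cross = 1·2.5 − 15·9 = -132.5000; (r_i+r_j)·cross = 16·-132.5000 = -2120.0000
edge 1: (15,2.5)→(17.5,24.5)  cross = 15·24.5 − 17.5·2.5 = 323.7500; (r_i+r_j)·cross = 32.5·323.7500 = 10521.8750
edge 2: (17.5,24.5)→(13.5,39.5)  cross = 17.5·39.5 − 13.5·24.5 = 360.5000; (r_i+r_j)·cross = 31·360.5000 = 11175.5000
edge 3: (13.5,39.5)→(5.5,39)  cross = 13.5·39 − 5.5·39.5 = 309.2500; (r_i+r_j)·cross = 19·309.2500 = 5875.7500
edge 4: (5.5,39)→(1,9)  cross = 5.5·9 − 1·39 = 10.5000; (r_i+r_j)·cross = 6.5·10.5000 = 68.2500
Σcross = 871.5000 → A = |Σcross|/2 = 435.7500 mm²
Σ(r_i+r_j)·cross = 25521.3750 → first moment M = |Σ|/6 = 4253.5625
R_c = M/A = 4253.5625/435.7500 = 9.7615 mm
θ = 122° = 2.129302 rad
V = θ·R_c·A = 2.129302·9.7615·435.7500 = 9057.118 mm³

Volume = 9057.118 mm³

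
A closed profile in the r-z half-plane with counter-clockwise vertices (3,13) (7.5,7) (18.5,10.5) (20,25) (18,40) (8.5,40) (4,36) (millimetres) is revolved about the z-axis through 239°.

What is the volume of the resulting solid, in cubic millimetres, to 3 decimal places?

Profile (r,z), 7 vertices: (3,13) (7.5,7) (18.5,10.5) (20,25) (18,40) (8.5,40) (4,36)
edge 0: (3,13)→(7.5,7)  cross = 3·7 − 7.5·13 = -76.5000; (r_i+r_j)·cross = 10.5·-76.5000 = -803.2500
edge 1: (7.5,7)→(18.5,10.5)  cross = 7.5·10.5 − 18.5·7 = -50.7500; (r_i+r_j)·cross = 26·-50.7500 = -1319.5000
edge 2: (18.5,10.5)→(20,25)  cross = 18.5·25 − 20·10.5 = 252.5000; (r_i+r_j)·cross = 38.5·252.5000 = 9721.2500
edge 3: (20,25)→(18,40)  cross = 20·40 − 18·25 = 350.0000; (r_i+r_j)·cross = 38·350.0000 = 13300.0000
edge 4: (18,40)→(8.5,40)  cross = 18·40 − 8.5·40 = 380.0000; (r_i+r_j)·cross = 26.5·380.0000 = 10070.0000
edge 5: (8.5,40)→(4,36)  cross = 8.5·36 − 4·40 = 146.0000; (r_i+r_j)·cross = 12.5·146.0000 = 1825.0000
edge 6: (4,36)→(3,13)  cross = 4·13 − 3·36 = -56.0000; (r_i+r_j)·cross = 7·-56.0000 = -392.0000
Σcross = 945.2500 → A = |Σcross|/2 = 472.6250 mm²
Σ(r_i+r_j)·cross = 32401.5000 → first moment M = |Σ|/6 = 5400.2500
R_c = M/A = 5400.2500/472.6250 = 11.4261 mm
θ = 239° = 4.171337 rad
V = θ·R_c·A = 4.171337·11.4261·472.6250 = 22526.262 mm³

Volume = 22526.262 mm³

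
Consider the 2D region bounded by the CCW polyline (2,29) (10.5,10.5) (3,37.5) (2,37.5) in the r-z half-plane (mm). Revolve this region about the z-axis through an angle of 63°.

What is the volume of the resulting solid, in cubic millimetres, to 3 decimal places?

Volume = 268.681 mm³

Profile (r,z), 4 vertices: (2,29) (10.5,10.5) (3,37.5) (2,37.5)
edge 0: (2,29)→(10.5,10.5)  cross = 2·10.5 − 10.5·29 = -283.5000; (r_i+r_j)·cross = 12.5·-283.5000 = -3543.7500
edge 1: (10.5,10.5)→(3,37.5)  cross = 10.5·37.5 − 3·10.5 = 362.2500; (r_i+r_j)·cross = 13.5·362.2500 = 4890.3750
edge 2: (3,37.5)→(2,37.5)  cross = 3·37.5 − 2·37.5 = 37.5000; (r_i+r_j)·cross = 5·37.5000 = 187.5000
edge 3: (2,37.5)→(2,29)  cross = 2·29 − 2·37.5 = -17.0000; (r_i+r_j)·cross = 4·-17.0000 = -68.0000
Σcross = 99.2500 → A = |Σcross|/2 = 49.6250 mm²
Σ(r_i+r_j)·cross = 1466.1250 → first moment M = |Σ|/6 = 244.3542
R_c = M/A = 244.3542/49.6250 = 4.9240 mm
θ = 63° = 1.099557 rad
V = θ·R_c·A = 1.099557·4.9240·49.6250 = 268.681 mm³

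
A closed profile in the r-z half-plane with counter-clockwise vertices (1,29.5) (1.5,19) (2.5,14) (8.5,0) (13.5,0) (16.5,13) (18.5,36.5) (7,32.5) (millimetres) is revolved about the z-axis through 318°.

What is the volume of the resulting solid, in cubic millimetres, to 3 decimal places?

Volume = 24658.147 mm³

Profile (r,z), 8 vertices: (1,29.5) (1.5,19) (2.5,14) (8.5,0) (13.5,0) (16.5,13) (18.5,36.5) (7,32.5)
edge 0: (1,29.5)→(1.5,19)  cross = 1·19 − 1.5·29.5 = -25.2500; (r_i+r_j)·cross = 2.5·-25.2500 = -63.1250
edge 1: (1.5,19)→(2.5,14)  cross = 1.5·14 − 2.5·19 = -26.5000; (r_i+r_j)·cross = 4·-26.5000 = -106.0000
edge 2: (2.5,14)→(8.5,0)  cross = 2.5·0 − 8.5·14 = -119.0000; (r_i+r_j)·cross = 11·-119.0000 = -1309.0000
edge 3: (8.5,0)→(13.5,0)  cross = 8.5·0 − 13.5·0 = 0.0000; (r_i+r_j)·cross = 22·0.0000 = 0.0000
edge 4: (13.5,0)→(16.5,13)  cross = 13.5·13 − 16.5·0 = 175.5000; (r_i+r_j)·cross = 30·175.5000 = 5265.0000
edge 5: (16.5,13)→(18.5,36.5)  cross = 16.5·36.5 − 18.5·13 = 361.7500; (r_i+r_j)·cross = 35·361.7500 = 12661.2500
edge 6: (18.5,36.5)→(7,32.5)  cross = 18.5·32.5 − 7·36.5 = 345.7500; (r_i+r_j)·cross = 25.5·345.7500 = 8816.6250
edge 7: (7,32.5)→(1,29.5)  cross = 7·29.5 − 1·32.5 = 174.0000; (r_i+r_j)·cross = 8·174.0000 = 1392.0000
Σcross = 886.2500 → A = |Σcross|/2 = 443.1250 mm²
Σ(r_i+r_j)·cross = 26656.7500 → first moment M = |Σ|/6 = 4442.7917
R_c = M/A = 4442.7917/443.1250 = 10.0260 mm
θ = 318° = 5.550147 rad
V = θ·R_c·A = 5.550147·10.0260·443.1250 = 24658.147 mm³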